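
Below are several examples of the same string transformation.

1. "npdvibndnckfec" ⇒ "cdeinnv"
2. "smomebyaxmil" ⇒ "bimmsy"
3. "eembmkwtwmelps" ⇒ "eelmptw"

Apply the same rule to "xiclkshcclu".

Rule — sort the characters into alphabetical order, then keep every other character starting from the second (positions 2nd, 4th, 6th, ...).
On "xiclkshcclu": the first step gives "ccchikllsux", and the second then gives "chklu".

chklu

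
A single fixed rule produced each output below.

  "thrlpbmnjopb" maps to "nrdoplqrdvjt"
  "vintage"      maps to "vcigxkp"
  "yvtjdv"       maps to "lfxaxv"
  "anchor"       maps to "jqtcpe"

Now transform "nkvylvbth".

anxdvjpmx

In each case the input is transformed by: shift every letter 2 places forward in the alphabet (wrapping around), then move the first 3 characters to the end (rotate left by 3).
Starting from "nkvylvbth": after the first operation, "pmxanxdvj"; after the second, "anxdvjpmx".
(Check on "anchor": → "cpejqt" → "jqtcpe" ✓)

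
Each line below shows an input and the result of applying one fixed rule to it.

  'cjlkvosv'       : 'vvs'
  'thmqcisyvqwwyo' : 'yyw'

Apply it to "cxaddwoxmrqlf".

The transformation: sort the characters into reverse alphabetical order, then keep only the first 3 characters.
For "cxaddwoxmrqlf", step one produces "xxwrqomlfddca"; step two turns that into "xxw".
(Check on "cjlkvosv": → "vvsolkjc" → "vvs" ✓)

xxw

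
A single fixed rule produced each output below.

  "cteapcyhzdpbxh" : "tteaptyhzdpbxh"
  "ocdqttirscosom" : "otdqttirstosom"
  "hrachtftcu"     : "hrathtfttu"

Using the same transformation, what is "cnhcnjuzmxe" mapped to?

The rule is to replace every "c" with "t".
For "cnhcnjuzmxe" the result is "tnhtnjuzmxe".

tnhtnjuzmxe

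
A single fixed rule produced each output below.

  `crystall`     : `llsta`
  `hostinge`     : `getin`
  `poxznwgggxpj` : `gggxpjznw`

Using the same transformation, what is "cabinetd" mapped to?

tdine

Each output is the input with this applied: delete the first 3 characters, then move the first 3 characters to the end (rotate left by 3).
"cabinetd" → "tdine".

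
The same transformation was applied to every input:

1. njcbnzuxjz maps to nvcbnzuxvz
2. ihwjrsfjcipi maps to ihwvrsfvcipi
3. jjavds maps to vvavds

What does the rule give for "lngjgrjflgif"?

lngvgrvflgif

The transformation: replace every "j" with "v".
So "lngjgrjflgif" becomes "lngvgrvflgif".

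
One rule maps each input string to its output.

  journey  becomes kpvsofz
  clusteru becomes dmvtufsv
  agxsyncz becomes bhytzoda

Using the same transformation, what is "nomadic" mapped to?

In each case the input is transformed by: shift every letter 1 place forward in the alphabet (wrapping around).
Doing the same to "nomadic": "opnbejd".

opnbejd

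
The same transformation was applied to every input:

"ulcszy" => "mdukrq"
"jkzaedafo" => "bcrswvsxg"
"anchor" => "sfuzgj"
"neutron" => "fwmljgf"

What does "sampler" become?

ksehdwj

In each case the input is transformed by: shift every letter 8 places backward in the alphabet (wrapping around).
"sampler" → "ksehdwj".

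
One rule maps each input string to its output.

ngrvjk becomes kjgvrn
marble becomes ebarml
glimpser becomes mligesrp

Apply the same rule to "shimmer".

The rule is to sort the characters into reverse alphabetical order, then move the first 3 characters to the end (rotate left by 3).
So "shimmer" becomes "mihesrm".

mihesrm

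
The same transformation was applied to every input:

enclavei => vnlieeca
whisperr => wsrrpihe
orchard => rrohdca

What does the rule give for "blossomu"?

ussoomlb

Rule — sort the characters into reverse alphabetical order.
On "blossomu" that produces "ussoomlb".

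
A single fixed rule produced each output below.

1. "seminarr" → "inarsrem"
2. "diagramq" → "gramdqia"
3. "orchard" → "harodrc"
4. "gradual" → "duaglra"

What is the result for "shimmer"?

mmesrhi

The pattern: swap the first and last characters, then move the first 3 characters to the end (rotate left by 3).
Starting from "shimmer": after the first operation, "rhimmes"; after the second, "mmesrhi".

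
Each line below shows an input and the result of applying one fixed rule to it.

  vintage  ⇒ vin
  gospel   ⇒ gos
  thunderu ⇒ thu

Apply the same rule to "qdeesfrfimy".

qde

Each output is the input with this applied: keep only the first 3 characters.
So "qdeesfrfimy" becomes "qde".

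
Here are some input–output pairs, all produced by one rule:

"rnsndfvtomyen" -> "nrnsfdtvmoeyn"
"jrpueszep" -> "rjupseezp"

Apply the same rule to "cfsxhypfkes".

In each case the input is transformed by: swap each adjacent pair of characters (1↔2, 3↔4, ...).
For "cfsxhypfkes" the result is "fcxsyhfpeks".

fcxsyhfpeks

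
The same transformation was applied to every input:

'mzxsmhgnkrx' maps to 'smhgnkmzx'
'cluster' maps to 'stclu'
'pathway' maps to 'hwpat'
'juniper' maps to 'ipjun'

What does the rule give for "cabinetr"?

The transformation: delete the last 2 characters, then move the first 3 characters to the end (rotate left by 3).
Working it through for "cabinetr": intermediate "cabine", final "inecab".

inecab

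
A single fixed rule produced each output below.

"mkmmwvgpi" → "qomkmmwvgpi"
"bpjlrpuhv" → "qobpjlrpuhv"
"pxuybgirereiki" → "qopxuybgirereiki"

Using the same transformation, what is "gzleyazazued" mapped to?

Looking at the pairs, the operation is to prepend "qo".
"gzleyazazued" → "qogzleyazazued".

qogzleyazazued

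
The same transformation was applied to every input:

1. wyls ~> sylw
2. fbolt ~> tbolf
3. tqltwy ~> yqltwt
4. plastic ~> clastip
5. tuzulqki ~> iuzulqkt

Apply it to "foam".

In each case the input is transformed by: swap the first and last characters.
On "foam" that produces "moaf".

moaf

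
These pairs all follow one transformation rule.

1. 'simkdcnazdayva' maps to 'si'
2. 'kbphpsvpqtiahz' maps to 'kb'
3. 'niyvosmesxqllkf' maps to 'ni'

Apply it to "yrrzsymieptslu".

yr

Looking at the pairs, the operation is to keep only the first 2 characters.
"yrrzsymieptslu" → "yr".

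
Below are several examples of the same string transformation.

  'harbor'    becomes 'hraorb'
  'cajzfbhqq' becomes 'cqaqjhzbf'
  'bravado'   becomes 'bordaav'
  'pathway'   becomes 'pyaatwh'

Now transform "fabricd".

In each case the input is transformed by: take characters alternately from the front and the back (1st, last, 2nd, 2nd-last, ...).
So "fabricd" becomes "fdacbir".

fdacbir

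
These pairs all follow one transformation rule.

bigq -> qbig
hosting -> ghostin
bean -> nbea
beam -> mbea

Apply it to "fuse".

efus

Rule — move the last character to the front.
On "fuse" that produces "efus".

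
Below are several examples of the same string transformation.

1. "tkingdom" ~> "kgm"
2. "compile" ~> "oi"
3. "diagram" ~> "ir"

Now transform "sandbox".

ab

The transformation: keep one character in every 3, starting at position 2 (positions 2nd, 5th, 8th, ...).
Doing the same to "sandbox": "ab".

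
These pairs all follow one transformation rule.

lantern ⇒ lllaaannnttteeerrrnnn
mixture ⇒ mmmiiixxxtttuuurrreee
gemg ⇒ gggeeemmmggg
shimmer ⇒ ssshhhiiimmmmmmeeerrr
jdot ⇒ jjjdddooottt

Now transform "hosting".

The transformation: repeat every character 3 times.
For "hosting" the result is "hhhooossstttiiinnnggg".

hhhooossstttiiinnnggg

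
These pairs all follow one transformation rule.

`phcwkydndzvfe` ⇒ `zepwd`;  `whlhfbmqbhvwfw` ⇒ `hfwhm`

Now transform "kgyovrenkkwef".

The transformation: keep one character in every 3, starting at position 1 (positions 1st, 4th, 7th, ...), then move the first 3 characters to the end (rotate left by 3).
Applying both steps to "kgyovrenkkwef": "koekf", then "kfkoe".

kfkoe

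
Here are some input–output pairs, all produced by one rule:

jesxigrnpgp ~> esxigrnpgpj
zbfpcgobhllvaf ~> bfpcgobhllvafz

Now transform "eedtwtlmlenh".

edtwtlmlenhe

The rule is to move the first character to the end.
For "eedtwtlmlenh" the result is "edtwtlmlenhe".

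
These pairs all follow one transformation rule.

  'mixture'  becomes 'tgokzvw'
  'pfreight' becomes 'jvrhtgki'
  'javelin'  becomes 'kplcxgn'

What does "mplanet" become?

gvorncp

The pattern: move the last 2 characters to the front (rotate right by 2), then shift every letter 2 places forward in the alphabet (wrapping around).
Starting from "mplanet": after the first operation, "etmplan"; after the second, "gvorncp".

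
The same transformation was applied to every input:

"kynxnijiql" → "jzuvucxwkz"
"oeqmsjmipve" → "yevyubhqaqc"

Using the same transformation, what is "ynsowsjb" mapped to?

aievnkze

The transformation: move the first 3 characters to the end (rotate left by 3), then shift every letter 12 places forward in the alphabet (wrapping around).
On "ynsowsjb": the first step gives "owsjbyns", and the second then gives "aievnkze".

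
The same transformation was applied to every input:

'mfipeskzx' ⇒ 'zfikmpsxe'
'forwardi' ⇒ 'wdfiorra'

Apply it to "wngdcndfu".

wddfgnnuc

What's happening: sort the characters into alphabetical order, then swap the first and last characters.
On "wngdcndfu" that produces "wddfgnnuc".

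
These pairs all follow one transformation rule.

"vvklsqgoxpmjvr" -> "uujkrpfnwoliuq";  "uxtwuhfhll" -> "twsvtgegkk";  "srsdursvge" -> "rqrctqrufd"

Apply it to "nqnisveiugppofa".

mpmhrudhtfoonez

What's happening: shift every letter 1 place backward in the alphabet (wrapping around).
"nqnisveiugppofa" → "mpmhrudhtfoonez".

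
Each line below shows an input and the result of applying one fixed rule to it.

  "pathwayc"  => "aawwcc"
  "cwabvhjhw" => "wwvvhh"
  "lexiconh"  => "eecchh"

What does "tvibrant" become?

vvrrtt

Each output is the input with this applied: keep one character in every 3, starting at position 2 (positions 2nd, 5th, 8th, ...), then double every character.
"tvibrant" → "vrt" → "vvrrtt".
(Check on "cwabvhjhw": → "wvh" → "wwvvhh" ✓)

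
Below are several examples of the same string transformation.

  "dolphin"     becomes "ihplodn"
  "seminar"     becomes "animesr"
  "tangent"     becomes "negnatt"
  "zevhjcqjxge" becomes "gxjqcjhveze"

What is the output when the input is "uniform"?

rofinum

The pattern: reverse the string, then move the first character to the end.
Starting from "uniform": after the first operation, "mrofinu"; after the second, "rofinum".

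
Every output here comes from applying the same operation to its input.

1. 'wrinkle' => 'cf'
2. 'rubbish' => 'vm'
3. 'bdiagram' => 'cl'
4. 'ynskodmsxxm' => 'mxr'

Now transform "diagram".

The pattern: keep one character in every 3, starting at position 3 (positions 3rd, 6th, 9th, ...), then shift every letter 6 places backward in the alphabet (wrapping around).
Applying both steps to "diagram": "aa", then "uu".

uu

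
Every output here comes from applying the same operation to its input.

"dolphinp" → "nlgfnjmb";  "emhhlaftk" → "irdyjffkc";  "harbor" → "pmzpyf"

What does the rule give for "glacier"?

pcgayje

The transformation: reverse the string, then shift every letter 2 places backward in the alphabet (wrapping around).
For "glacier" the result is "pcgayje".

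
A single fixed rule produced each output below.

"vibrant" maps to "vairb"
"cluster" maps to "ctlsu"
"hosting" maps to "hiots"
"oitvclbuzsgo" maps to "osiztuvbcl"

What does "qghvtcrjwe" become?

qjgrhcvt

The pattern: delete the last 2 characters, then take characters alternately from the front and the back (1st, last, 2nd, 2nd-last, ...).
On "qghvtcrjwe": the first step gives "qghvtcrj", and the second then gives "qjgrhcvt".
(Check on "vibrant": → "vibra" → "vairb" ✓)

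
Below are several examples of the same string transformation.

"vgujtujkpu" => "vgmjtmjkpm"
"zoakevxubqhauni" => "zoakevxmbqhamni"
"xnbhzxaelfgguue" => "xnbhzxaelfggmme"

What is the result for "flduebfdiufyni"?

The transformation: replace every "u" with "m".
For "flduebfdiufyni" the result is "fldmebfdimfyni".

fldmebfdimfyni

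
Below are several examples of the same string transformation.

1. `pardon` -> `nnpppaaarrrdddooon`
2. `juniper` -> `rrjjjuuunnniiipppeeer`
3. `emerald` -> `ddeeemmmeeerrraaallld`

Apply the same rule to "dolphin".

nndddooolllppphhhiiin

The pattern: repeat every character 3 times, then move the last 2 characters to the front (rotate right by 2).
For "dolphin", step one produces "dddooolllppphhhiiinnn"; step two turns that into "nndddooolllppphhhiiin".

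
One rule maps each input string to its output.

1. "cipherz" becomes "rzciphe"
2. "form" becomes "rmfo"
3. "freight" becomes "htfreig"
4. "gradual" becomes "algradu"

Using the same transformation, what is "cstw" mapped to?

twcs

Rule — move the last 2 characters to the front (rotate right by 2).
For "cstw" the result is "twcs".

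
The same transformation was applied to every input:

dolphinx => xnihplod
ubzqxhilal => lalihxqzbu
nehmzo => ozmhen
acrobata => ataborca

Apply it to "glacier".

The pattern: reverse the string.
On "glacier" that produces "reicalg".

reicalg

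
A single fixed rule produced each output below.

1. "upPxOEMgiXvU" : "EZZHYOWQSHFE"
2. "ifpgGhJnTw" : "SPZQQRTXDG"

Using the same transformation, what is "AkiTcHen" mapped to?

What's happening: shift every letter 10 places forward in the alphabet (wrapping around), then convert every letter to uppercase.
So "AkiTcHen" becomes "KUSDMROX".
(Check on "ifpgGhJnTw": → "spzqQrTxDg" → "SPZQQRTXDG" ✓)

KUSDMROX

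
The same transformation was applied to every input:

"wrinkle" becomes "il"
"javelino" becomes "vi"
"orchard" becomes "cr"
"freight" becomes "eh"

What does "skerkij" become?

What's happening: keep one character in every 3, starting at position 3 (positions 3rd, 6th, 9th, ...).
Doing the same to "skerkij": "ei".

ei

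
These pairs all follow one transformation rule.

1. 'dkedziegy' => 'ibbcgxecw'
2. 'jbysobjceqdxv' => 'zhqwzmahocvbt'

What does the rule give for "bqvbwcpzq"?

What's happening: shift every letter 2 places backward in the alphabet (wrapping around), then swap each adjacent pair of characters (1↔2, 3↔4, ...).
"bqvbwcpzq" → "zotzuanxo" → "ozztauxno".

ozztauxno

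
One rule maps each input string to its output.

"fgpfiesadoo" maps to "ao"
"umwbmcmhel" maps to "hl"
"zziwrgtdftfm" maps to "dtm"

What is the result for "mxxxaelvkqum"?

Rule — keep every other character starting from the second (positions 2nd, 4th, 6th, ...), then delete the first 3 characters.
So "mxxxaelvkqum" becomes "vqm".

vqm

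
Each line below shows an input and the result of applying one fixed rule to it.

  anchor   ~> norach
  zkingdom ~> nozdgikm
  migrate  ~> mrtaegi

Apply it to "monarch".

norachm

The rule is to sort the characters into alphabetical order, then move the last 3 characters to the front (rotate right by 3).
Applying both steps to "monarch": "achmnor", then "norachm".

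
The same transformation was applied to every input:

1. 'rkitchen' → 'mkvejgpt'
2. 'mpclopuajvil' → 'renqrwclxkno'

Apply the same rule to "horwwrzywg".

What's happening: shift every letter 2 places forward in the alphabet (wrapping around), then move the first character to the end.
"horwwrzywg" → "qtyytbayij".

qtyytbayij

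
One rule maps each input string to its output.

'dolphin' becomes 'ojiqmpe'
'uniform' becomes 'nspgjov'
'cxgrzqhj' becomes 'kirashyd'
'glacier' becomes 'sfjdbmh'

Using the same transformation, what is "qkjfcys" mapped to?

tzdgklr

The rule is to shift every letter 1 place forward in the alphabet (wrapping around), then reverse the string.
Applying both steps to "qkjfcys": "rlkgdzt", then "tzdgklr".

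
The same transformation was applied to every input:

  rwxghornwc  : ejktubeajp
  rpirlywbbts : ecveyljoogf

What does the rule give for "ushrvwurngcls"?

hfueijheatpyf

Looking at the pairs, the operation is to shift every letter 13 places forward in the alphabet (wrapping around) — i.e. ROT13.
Doing the same to "ushrvwurngcls": "hfueijheatpyf".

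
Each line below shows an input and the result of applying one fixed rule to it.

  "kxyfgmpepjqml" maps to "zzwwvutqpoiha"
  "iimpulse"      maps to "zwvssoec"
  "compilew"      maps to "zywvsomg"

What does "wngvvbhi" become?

xsrqlgff

The pattern: shift every letter 10 places forward in the alphabet (wrapping around), then sort the characters into reverse alphabetical order.
Starting from "wngvvbhi": after the first operation, "gxqfflrs"; after the second, "xsrqlgff".
(Check on "kxyfgmpepjqml": → "uhipqwzoztawv" → "zzwwvutqpoiha" ✓)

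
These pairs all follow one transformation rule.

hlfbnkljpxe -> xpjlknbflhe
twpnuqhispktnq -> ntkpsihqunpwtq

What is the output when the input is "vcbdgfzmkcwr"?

What's happening: reverse the string, then move the first character to the end.
Working it through for "vcbdgfzmkcwr": intermediate "rwckmzfgdbcv", final "wckmzfgdbcvr".

wckmzfgdbcvr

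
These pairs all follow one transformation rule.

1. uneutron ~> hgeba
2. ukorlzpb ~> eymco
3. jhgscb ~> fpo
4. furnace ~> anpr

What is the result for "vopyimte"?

The pattern: delete the first 3 characters, then shift every letter 13 places forward in the alphabet (wrapping around) — i.e. ROT13.
"vopyimte" → "yimte" → "lvzgr".

lvzgr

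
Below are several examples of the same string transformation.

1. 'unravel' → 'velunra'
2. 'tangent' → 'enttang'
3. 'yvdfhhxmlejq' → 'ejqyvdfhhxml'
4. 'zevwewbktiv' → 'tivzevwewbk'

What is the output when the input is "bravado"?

adobrav

Rule — move the last 3 characters to the front (rotate right by 3).
So "bravado" becomes "adobrav".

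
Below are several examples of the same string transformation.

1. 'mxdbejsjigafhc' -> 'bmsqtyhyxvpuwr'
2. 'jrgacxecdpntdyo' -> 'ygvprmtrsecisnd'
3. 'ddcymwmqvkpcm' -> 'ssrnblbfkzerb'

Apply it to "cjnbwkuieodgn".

In each case the input is transformed by: shift every letter 11 places backward in the alphabet (wrapping around).
"cjnbwkuieodgn" → "rycqlzjxtdsvc".

rycqlzjxtdsvc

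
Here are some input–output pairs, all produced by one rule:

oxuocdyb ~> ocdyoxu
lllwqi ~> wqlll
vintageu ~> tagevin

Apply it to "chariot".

riocha

Each output is the input with this applied: delete the last character, then move the first 3 characters to the end (rotate left by 3).
Doing the same to "chariot": "riocha".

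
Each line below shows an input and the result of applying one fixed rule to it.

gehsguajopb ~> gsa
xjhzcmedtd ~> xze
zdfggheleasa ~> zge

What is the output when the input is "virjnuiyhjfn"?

The rule is to delete the last 3 characters, then keep one character in every 3, starting at position 1 (positions 1st, 4th, 7th, ...).
"virjnuiyhjfn" → "virjnuiyh" → "vji".

vji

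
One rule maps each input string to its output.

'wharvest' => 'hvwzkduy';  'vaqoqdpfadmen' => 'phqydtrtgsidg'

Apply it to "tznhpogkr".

Rule — shift every letter 3 places forward in the alphabet (wrapping around), then move the last 3 characters to the front (rotate right by 3).
"tznhpogkr" → "jnuwcqksr".

jnuwcqksr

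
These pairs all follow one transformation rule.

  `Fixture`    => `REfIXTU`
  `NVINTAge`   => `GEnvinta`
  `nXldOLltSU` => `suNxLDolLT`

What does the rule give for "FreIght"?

The pattern: flip the case of every letter, then move the last 2 characters to the front (rotate right by 2).
"FreIght" → "HTfREiG".

HTfREiG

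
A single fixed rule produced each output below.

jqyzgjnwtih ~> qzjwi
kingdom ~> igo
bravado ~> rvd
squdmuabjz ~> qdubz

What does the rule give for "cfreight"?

The pattern: keep every other character starting from the second (positions 2nd, 4th, 6th, ...).
So "cfreight" becomes "fegt".

fegt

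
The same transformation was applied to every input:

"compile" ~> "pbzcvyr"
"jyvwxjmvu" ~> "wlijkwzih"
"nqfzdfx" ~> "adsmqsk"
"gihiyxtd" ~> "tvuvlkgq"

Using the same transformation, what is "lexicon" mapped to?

What's happening: shift every letter 13 places forward in the alphabet (wrapping around) — i.e. ROT13.
On "lexicon" that produces "yrkvpba".

yrkvpba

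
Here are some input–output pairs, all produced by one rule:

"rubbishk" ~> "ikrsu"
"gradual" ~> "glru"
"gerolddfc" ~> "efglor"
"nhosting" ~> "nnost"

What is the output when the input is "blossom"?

Rule — sort the characters into alphabetical order, then delete the first 3 characters.
For "blossom", step one produces "blmooss"; step two turns that into "ooss".

ooss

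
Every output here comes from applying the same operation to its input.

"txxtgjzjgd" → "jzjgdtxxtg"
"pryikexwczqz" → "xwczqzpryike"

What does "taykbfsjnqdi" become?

sjnqditaykbf

Each output is the input with this applied: swap the front and back halves of the string.
On "taykbfsjnqdi" that produces "sjnqditaykbf".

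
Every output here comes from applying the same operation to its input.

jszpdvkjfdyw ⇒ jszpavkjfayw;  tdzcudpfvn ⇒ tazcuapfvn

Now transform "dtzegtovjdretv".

The transformation: replace every "d" with "a".
Applying that to "dtzegtovjdretv" gives "atzegtovjaretv".

atzegtovjaretv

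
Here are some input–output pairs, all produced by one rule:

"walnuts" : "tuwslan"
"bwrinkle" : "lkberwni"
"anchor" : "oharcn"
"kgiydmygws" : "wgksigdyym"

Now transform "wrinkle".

lkweirn

In each case the input is transformed by: move the last 3 characters to the front (rotate right by 3), then swap each adjacent pair of characters (1↔2, 3↔4, ...).
Starting from "wrinkle": after the first operation, "klewrin"; after the second, "lkweirn".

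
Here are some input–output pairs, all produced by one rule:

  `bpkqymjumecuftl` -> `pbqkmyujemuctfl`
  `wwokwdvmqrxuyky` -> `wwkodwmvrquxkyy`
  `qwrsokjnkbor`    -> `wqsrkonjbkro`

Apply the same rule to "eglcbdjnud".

gecldbnjdu

Each output is the input with this applied: swap each adjacent pair of characters (1↔2, 3↔4, ...).
On "eglcbdjnud" that produces "gecldbnjdu".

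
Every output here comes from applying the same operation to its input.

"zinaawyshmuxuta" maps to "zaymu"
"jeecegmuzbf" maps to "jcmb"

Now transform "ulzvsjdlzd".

The transformation: keep one character in every 3, starting at position 1 (positions 1st, 4th, 7th, ...).
So "ulzvsjdlzd" becomes "uvdd".

uvdd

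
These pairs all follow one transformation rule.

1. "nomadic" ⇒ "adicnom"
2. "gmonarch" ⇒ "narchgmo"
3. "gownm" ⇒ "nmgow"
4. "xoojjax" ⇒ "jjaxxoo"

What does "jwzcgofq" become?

cgofqjwz

What's happening: move the first 3 characters to the end (rotate left by 3).
On "jwzcgofq" that produces "cgofqjwz".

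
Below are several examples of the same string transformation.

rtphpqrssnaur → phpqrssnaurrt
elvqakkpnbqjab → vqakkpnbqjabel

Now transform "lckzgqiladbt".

kzgqiladbtlc

The rule is to move the first 2 characters to the end (rotate left by 2).
On "lckzgqiladbt" that produces "kzgqiladbtlc".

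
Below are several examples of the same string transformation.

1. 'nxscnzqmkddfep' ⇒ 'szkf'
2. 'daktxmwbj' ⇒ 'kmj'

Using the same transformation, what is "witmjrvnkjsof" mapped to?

Each output is the input with this applied: keep one character in every 3, starting at position 3 (positions 3rd, 6th, 9th, ...).
On "witmjrvnkjsof" that produces "trko".

trko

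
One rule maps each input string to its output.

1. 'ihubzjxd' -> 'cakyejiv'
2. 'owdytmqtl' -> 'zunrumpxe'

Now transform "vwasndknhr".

The pattern: move the first 3 characters to the end (rotate left by 3), then shift every letter 1 place forward in the alphabet (wrapping around).
"vwasndknhr" → "sndknhrvwa" → "toeloiswxb".

toeloiswxb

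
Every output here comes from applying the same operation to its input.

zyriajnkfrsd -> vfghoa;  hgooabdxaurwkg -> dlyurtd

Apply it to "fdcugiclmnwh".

Each output is the input with this applied: shift every letter 3 places backward in the alphabet (wrapping around), then keep every other character starting from the second (positions 2nd, 4th, 6th, ...).
Doing the same to "fdcugiclmnwh": "arfike".

arfike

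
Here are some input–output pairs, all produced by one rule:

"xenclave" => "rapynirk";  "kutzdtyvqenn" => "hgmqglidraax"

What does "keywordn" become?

In each case the input is transformed by: shift every letter 13 places forward in the alphabet (wrapping around) — i.e. ROT13, then move the first character to the end.
For "keywordn", step one produces "xrljbeqa"; step two turns that into "rljbeqax".

rljbeqax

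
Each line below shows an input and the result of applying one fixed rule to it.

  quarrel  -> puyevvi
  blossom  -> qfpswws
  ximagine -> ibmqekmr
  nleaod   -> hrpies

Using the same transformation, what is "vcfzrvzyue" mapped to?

The transformation: move the last character to the front, then shift every letter 4 places forward in the alphabet (wrapping around).
Applying both steps to "vcfzrvzyue": "evcfzrvzyu", then "izgjdvzdcy".

izgjdvzdcy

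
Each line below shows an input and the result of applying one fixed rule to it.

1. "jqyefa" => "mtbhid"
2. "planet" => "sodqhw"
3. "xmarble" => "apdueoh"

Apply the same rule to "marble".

pdueoh

Each output is the input with this applied: shift every letter 3 places forward in the alphabet (wrapping around).
"marble" → "pdueoh".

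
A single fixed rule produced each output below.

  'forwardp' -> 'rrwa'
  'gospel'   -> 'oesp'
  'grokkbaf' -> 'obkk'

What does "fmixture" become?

iuxt

The transformation: take characters alternately from the front and the back (1st, last, 2nd, 2nd-last, ...), then keep only the last 4 characters.
Doing the same to "fmixture": "iuxt".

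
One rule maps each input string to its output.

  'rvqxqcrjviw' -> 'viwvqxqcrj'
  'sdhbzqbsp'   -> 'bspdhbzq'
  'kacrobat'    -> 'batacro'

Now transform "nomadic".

dicoma

What's happening: delete the first character, then move the last 3 characters to the front (rotate right by 3).
On "nomadic": the first step gives "omadic", and the second then gives "dicoma".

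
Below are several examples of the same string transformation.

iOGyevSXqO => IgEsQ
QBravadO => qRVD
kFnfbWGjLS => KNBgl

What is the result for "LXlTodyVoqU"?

lLOYOu

Each output is the input with this applied: keep every other character starting from the first (positions 1st, 3rd, 5th, ...), then flip the case of every letter.
On "LXlTodyVoqU": the first step gives "LloyoU", and the second then gives "lLOYOu".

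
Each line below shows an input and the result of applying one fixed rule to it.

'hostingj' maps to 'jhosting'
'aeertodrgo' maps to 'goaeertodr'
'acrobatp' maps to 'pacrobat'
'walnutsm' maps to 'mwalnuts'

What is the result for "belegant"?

Rule — swap the front and back halves of the string, then move the first 3 characters to the end (rotate left by 3).
"belegant" → "gantbele" → "tbelegan".

tbelegan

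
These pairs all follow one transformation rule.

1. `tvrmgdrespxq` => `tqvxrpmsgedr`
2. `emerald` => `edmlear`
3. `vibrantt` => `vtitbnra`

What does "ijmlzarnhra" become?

Looking at the pairs, the operation is to take characters alternately from the front and the back (1st, last, 2nd, 2nd-last, ...).
Doing the same to "ijmlzarnhra": "iajrmhlnzra".

iajrmhlnzra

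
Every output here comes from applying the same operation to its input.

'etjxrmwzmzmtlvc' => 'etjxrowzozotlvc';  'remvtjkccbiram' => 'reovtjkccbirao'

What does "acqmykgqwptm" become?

acqoykgqwpto

Rule — replace every "m" with "o".
So "acqmykgqwptm" becomes "acqoykgqwpto".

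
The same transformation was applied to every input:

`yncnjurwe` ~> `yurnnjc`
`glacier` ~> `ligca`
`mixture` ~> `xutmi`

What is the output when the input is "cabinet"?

In each case the input is transformed by: delete the last 2 characters, then sort the characters into reverse alphabetical order.
Working it through for "cabinet": intermediate "cabin", final "nicba".

nicba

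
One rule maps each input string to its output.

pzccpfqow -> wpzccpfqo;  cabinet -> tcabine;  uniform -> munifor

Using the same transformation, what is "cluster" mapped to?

Rule — move the last character to the front.
For "cluster" the result is "rcluste".

rcluste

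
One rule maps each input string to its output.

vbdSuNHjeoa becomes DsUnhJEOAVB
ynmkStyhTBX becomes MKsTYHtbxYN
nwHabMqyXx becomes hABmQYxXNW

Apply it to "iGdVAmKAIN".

In each case the input is transformed by: flip the case of every letter, then move the first 2 characters to the end (rotate left by 2).
"iGdVAmKAIN" → "DvaMkainIg".

DvaMkainIg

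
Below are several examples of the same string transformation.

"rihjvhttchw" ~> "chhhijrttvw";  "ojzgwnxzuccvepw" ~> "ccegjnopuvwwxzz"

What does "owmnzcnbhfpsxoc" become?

Looking at the pairs, the operation is to sort the characters into alphabetical order.
Applying that to "owmnzcnbhfpsxoc" gives "bccfhmnnoopswxz".

bccfhmnnoopswxz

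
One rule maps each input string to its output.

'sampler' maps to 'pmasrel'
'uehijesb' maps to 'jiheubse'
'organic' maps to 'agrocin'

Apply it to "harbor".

rahrob

Each output is the input with this applied: reverse the string, then move the first 3 characters to the end (rotate left by 3).
Starting from "harbor": after the first operation, "robrah"; after the second, "rahrob".
(Check on "uehijesb": → "bsejiheu" → "jiheubse" ✓)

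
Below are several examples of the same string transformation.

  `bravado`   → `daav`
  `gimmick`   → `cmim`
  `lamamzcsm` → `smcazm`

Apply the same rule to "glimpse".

What's happening: take characters alternately from the front and the back (1st, last, 2nd, 2nd-last, ...), then delete the first 3 characters.
On "glimpse": the first step gives "gelsipm", and the second then gives "sipm".

sipm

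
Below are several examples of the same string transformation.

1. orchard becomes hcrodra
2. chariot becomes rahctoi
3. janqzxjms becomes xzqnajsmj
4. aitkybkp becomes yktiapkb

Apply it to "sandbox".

The transformation: reverse the string, then move the first 3 characters to the end (rotate left by 3).
Applying both steps to "sandbox": "xobdnas", then "dnasxob".

dnasxob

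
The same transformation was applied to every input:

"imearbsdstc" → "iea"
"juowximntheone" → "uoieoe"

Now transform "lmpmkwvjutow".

uo

Each output is the input with this applied: keep only the vowels.
Doing the same to "lmpmkwvjutow": "uo".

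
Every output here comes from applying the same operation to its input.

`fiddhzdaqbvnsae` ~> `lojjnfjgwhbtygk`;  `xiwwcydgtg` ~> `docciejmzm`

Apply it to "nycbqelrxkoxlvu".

teihwkrxdqudrba

What's happening: shift every letter 6 places forward in the alphabet (wrapping around).
"nycbqelrxkoxlvu" → "teihwkrxdqudrba".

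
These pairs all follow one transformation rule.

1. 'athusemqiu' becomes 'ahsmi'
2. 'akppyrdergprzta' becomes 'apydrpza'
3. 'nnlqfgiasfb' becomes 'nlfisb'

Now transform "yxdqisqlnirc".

Looking at the pairs, the operation is to keep every other character starting from the first (positions 1st, 3rd, 5th, ...).
On "yxdqisqlnirc" that produces "ydiqnr".

ydiqnr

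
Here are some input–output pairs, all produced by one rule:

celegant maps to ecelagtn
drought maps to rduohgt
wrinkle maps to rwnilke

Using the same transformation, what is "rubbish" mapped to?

The transformation: swap each adjacent pair of characters (1↔2, 3↔4, ...).
For "rubbish" the result is "urbbsih".

urbbsih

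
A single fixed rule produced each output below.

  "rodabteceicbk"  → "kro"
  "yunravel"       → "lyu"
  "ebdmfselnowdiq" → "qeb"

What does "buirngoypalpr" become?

Rule — move the first 2 characters to the end (rotate left by 2), then keep only the last 3 characters.
Starting from "buirngoypalpr": after the first operation, "irngoypalprbu"; after the second, "rbu".

rbu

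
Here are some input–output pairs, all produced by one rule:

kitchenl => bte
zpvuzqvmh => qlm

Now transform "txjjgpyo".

In each case the input is transformed by: keep one character in every 3, starting at position 1 (positions 1st, 4th, 7th, ...), then shift every letter 9 places backward in the alphabet (wrapping around).
On "txjjgpyo": the first step gives "tjy", and the second then gives "kap".

kap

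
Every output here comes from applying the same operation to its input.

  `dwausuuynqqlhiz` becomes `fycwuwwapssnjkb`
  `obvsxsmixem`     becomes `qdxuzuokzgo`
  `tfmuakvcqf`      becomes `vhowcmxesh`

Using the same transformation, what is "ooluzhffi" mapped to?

Looking at the pairs, the operation is to shift every letter 2 places forward in the alphabet (wrapping around).
So "ooluzhffi" becomes "qqnwbjhhk".

qqnwbjhhk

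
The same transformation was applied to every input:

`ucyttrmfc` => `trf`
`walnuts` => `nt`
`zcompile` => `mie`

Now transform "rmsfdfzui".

Each output is the input with this applied: delete the first 2 characters, then keep every other character starting from the second (positions 2nd, 4th, 6th, ...).
Applying that to "rmsfdfzui" gives "ffu".

ffu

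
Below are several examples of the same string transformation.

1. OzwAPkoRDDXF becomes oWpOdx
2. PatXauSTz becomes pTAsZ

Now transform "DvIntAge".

diTG

What's happening: keep every other character starting from the first (positions 1st, 3rd, 5th, ...), then flip the case of every letter.
"DvIntAge" → "DItg" → "diTG".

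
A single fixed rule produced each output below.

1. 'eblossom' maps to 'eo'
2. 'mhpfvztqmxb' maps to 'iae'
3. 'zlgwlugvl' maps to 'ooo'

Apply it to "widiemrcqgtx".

ua

What's happening: shift every letter 3 places forward in the alphabet (wrapping around), then keep only the vowels.
"widiemrcqgtx" → "zlglhpuftjwa" → "ua".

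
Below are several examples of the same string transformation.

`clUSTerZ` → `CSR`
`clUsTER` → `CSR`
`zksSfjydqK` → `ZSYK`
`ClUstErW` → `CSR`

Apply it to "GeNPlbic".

Looking at the pairs, the operation is to keep one character in every 3, starting at position 1 (positions 1st, 4th, 7th, ...), then convert every letter to uppercase.
"GeNPlbic" → "GPI".

GPI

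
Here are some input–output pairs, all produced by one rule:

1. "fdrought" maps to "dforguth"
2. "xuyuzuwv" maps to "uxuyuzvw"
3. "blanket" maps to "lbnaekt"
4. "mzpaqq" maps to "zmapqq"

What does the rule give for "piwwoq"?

The transformation: swap each adjacent pair of characters (1↔2, 3↔4, ...).
So "piwwoq" becomes "ipwwqo".

ipwwqo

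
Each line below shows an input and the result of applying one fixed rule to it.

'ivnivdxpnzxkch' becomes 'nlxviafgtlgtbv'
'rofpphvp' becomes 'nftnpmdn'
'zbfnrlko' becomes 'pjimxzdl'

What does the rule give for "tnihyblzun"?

The pattern: swap the front and back halves of the string, then shift every letter 2 places backward in the alphabet (wrapping around).
Working it through for "tnihyblzun": intermediate "blzuntnihy", final "zjxslrlgfw".
(Check on "ivnivdxpnzxkch": → "pnzxkchivnivdx" → "nlxviafgtlgtbv" ✓)

zjxslrlgfw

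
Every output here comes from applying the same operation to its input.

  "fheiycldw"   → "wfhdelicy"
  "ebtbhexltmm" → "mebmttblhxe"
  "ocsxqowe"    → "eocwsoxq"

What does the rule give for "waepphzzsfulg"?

In each case the input is transformed by: swap the first and last characters, then take characters alternately from the front and the back (1st, last, 2nd, 2nd-last, ...).
On "waepphzzsfulg": the first step gives "gaepphzzsfulw", and the second then gives "gwaleupfpshzz".

gwaleupfpshzz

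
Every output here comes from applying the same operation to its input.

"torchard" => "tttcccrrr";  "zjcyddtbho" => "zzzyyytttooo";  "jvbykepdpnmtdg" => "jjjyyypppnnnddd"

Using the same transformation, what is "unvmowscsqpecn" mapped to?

uuummmsssqqqccc

The rule is to keep one character in every 3, starting at position 1 (positions 1st, 4th, 7th, ...), then repeat every character 3 times.
For "unvmowscsqpecn", step one produces "umsqc"; step two turns that into "uuummmsssqqqccc".
(Check on "torchard": → "tcr" → "tttcccrrr" ✓)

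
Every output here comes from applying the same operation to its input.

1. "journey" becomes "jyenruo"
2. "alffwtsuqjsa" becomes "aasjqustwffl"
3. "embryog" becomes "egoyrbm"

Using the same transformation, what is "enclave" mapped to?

eevalcn

What's happening: move the first character to the end, then reverse the string.
Applying both steps to "enclave": "nclavee", then "eevalcn".
(Check on "alffwtsuqjsa": → "lffwtsuqjsaa" → "aasjqustwffl" ✓)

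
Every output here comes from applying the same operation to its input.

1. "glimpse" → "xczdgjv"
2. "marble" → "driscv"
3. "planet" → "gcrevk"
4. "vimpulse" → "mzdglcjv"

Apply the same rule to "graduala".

xirulrcr

The pattern: shift every letter 9 places backward in the alphabet (wrapping around).
For "graduala" the result is "xirulrcr".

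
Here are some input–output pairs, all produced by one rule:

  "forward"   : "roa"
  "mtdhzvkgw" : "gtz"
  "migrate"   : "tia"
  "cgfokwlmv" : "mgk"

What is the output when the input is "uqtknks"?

kqn

The pattern: move the last 2 characters to the front (rotate right by 2), then keep one character in every 3, starting at position 1 (positions 1st, 4th, 7th, ...).
Applying both steps to "uqtknks": "ksuqtkn", then "kqn".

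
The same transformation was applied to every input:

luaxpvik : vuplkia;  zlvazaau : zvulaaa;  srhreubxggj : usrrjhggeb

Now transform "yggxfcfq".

What's happening: sort the characters into reverse alphabetical order, then delete the first character.
For "yggxfcfq", step one produces "yxqggffc"; step two turns that into "xqggffc".

xqggffc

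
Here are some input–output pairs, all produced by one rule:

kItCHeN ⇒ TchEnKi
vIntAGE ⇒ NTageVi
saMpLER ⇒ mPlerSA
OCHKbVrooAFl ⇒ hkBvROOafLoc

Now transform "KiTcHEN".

tChenkI

Each output is the input with this applied: flip the case of every letter, then move the first 2 characters to the end (rotate left by 2).
On "KiTcHEN": the first step gives "kItChen", and the second then gives "tChenkI".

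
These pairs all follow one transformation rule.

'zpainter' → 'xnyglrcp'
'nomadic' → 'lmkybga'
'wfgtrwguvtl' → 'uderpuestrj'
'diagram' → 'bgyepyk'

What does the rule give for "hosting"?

fmqrgle

The pattern: shift every letter 2 places backward in the alphabet (wrapping around).
"hosting" → "fmqrgle".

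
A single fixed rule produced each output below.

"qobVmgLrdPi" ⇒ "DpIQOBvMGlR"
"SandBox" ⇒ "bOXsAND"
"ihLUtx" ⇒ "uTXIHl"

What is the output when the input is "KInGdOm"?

In each case the input is transformed by: flip the case of every letter, then move the last 3 characters to the front (rotate right by 3).
Starting from "KInGdOm": after the first operation, "kiNgDoM"; after the second, "DoMkiNg".

DoMkiNg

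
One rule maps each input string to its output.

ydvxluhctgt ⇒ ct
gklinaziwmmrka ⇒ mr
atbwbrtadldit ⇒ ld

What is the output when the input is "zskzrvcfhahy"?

Each output is the input with this applied: move the last 2 characters to the front (rotate right by 2), then keep only the last 2 characters.
On "zskzrvcfhahy": the first step gives "hyzskzrvcfha", and the second then gives "ha".
(Check on "gklinaziwmmrka": → "kagklinaziwmmr" → "mr" ✓)

ha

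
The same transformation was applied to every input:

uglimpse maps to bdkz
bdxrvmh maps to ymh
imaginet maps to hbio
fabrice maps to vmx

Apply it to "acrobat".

xjv

The pattern: keep every other character starting from the second (positions 2nd, 4th, 6th, ...), then shift every letter 5 places backward in the alphabet (wrapping around).
On "acrobat": the first step gives "coa", and the second then gives "xjv".
(Check on "fabrice": → "arc" → "vmx" ✓)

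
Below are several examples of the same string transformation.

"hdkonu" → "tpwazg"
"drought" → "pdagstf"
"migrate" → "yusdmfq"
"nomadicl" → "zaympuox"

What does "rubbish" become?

The transformation: shift every letter 12 places forward in the alphabet (wrapping around).
For "rubbish" the result is "dgnnuet".

dgnnuet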